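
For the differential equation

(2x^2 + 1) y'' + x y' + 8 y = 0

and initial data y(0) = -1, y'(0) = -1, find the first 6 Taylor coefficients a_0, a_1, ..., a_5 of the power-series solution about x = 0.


Ansatz: y(x) = sum_{n>=0} a_n x^n, so y'(x) = sum_{n>=1} n a_n x^(n-1) and y''(x) = sum_{n>=2} n(n-1) a_n x^(n-2).
Substitute into P(x) y'' + Q(x) y' + R(x) y = 0 with P(x) = 2x^2 + 1, Q(x) = x, R(x) = 8, and match powers of x.
Initial conditions: a_0 = -1, a_1 = -1.
Setting the coefficient of each power of x to zero and solving order by order (substituting the coefficients already found):
  x^0: 2 a_2 + 8 a_0 = 0  ->  2 a_2 = -8 a_0 = 8  ->  a_2 = 4
  x^1: 6 a_3 + 9 a_1 = 0  ->  6 a_3 = -9 a_1 = 9  ->  a_3 = 3/2
  x^2: 12 a_4 + 14 a_2 = 0  ->  12 a_4 = -14 a_2 = -56  ->  a_4 = -14/3
  x^3: 20 a_5 + 23 a_3 = 0  ->  20 a_5 = -23 a_3 = -69/2  ->  a_5 = -69/40
Truncated series: y(x) = -1 - x + 4 x^2 + (3/2) x^3 - (14/3) x^4 - (69/40) x^5 + O(x^6).

a_0 = -1; a_1 = -1; a_2 = 4; a_3 = 3/2; a_4 = -14/3; a_5 = -69/40


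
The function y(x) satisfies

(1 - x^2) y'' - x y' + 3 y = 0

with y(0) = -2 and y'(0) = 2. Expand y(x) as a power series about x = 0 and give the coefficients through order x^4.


Ansatz: y(x) = sum_{n>=0} a_n x^n, so y'(x) = sum_{n>=1} n a_n x^(n-1) and y''(x) = sum_{n>=2} n(n-1) a_n x^(n-2).
Substitute into P(x) y'' + Q(x) y' + R(x) y = 0 with P(x) = 1 - x^2, Q(x) = -x, R(x) = 3, and match powers of x.
Initial conditions: a_0 = -2, a_1 = 2.
Setting the coefficient of each power of x to zero and solving order by order (substituting the coefficients already found):
  x^0: 2 a_2 + 3 a_0 = 0  ->  2 a_2 = -3 a_0 = 6  ->  a_2 = 3
  x^1: 6 a_3 + 2 a_1 = 0  ->  6 a_3 = -2 a_1 = -4  ->  a_3 = -2/3
  x^2: 12 a_4 - a_2 = 0  ->  12 a_4 = a_2 = 3  ->  a_4 = 1/4
Truncated series: y(x) = -2 + 2 x + 3 x^2 - (2/3) x^3 + (1/4) x^4 + O(x^5).

a_0 = -2; a_1 = 2; a_2 = 3; a_3 = -2/3; a_4 = 1/4


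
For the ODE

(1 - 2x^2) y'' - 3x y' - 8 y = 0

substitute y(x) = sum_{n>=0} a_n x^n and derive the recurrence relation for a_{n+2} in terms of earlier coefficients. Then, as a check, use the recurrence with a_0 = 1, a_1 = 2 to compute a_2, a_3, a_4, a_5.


Substitute y = sum_n a_n x^n.
(1 - 2 x^2) y'' contributes (n+2)(n+1) a_{n+2} - 2 n(n-1) a_n at x^n.
-3 x y'(x) contributes -3 n a_n at x^n.
-8 y(x) contributes -8 a_n at x^n.
Matching x^n: (n+2)(n+1) a_{n+2} + (-2 n(n-1) - 3 n - 8) a_n = 0.
Thus a_{n+2} = (2 n(n-1) + 3 n + 8) / ((n+1)(n+2)) * a_n.

Check with a_0 = 1, a_1 = 2 (apply the recurrence for n = 0, 1, 2, 3): a_0 = 1, a_1 = 2, a_2 = 4, a_3 = 11/3, a_4 = 6, a_5 = 319/60.

a_(n+2) = (2 n(n-1) + 3 n + 8) / ((n+1)(n+2)) * a_n; check: a_0 = 1, a_1 = 2, a_2 = 4, a_3 = 11/3, a_4 = 6, a_5 = 319/60


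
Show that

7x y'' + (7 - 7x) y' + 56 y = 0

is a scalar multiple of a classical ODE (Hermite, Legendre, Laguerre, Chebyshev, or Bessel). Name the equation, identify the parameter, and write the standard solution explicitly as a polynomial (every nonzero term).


All three coefficients share the factor 7; dividing through by 7 gives  x y'' + (1 - x) y' + 8 y = 0.
This matches the Laguerre equation x y'' + (1 - x) y' + n y = 0 with n = 8; the polynomial solution is L_8(x).
With y = sum_k a_k x^k, matching x^k gives (k+1)k a_{k+1} + (k+1) a_{k+1} - k a_k + n a_k = 0, i.e. (k+1)^2 a_{k+1} = (k - n) a_k = (k - 8) a_k. The right side vanishes at k = 8, so the series terminates at degree 8.
Standard normalization L_n(0) = 1 gives a_0 = 1. Work upward with a_{k+1} = (k - 8) a_k / (k+1)^2:
  a_1 = (0 - 8)(1) / 1^2 = -8/1 = -8
  a_2 = (1 - 8)(-8) / 2^2 = 56/4 = 14
  a_3 = (2 - 8)(14) / 3^2 = -84/9 = -28/3
  a_4 = (3 - 8)(-28/3) / 4^2 = (140/3)/16 = 35/12
  a_5 = (4 - 8)(35/12) / 5^2 = (-35/3)/25 = -7/15
  a_6 = (5 - 8)(-7/15) / 6^2 = (7/5)/36 = 7/180
  a_7 = (6 - 8)(7/180) / 7^2 = (-7/90)/49 = -1/630
  a_8 = (7 - 8)(-1/630) / 8^2 = (1/630)/64 = 1/40320
Hence L_8(x) = x^8/40320 - x^7/630 + 7 x^6/180 - 7 x^5/15 + 35 x^4/12 - 28 x^3/3 + 14 x^2 - 8 x + 1.

L_8(x); series = x^8/40320 - x^7/630 + 7 x^6/180 - 7 x^5/15 + 35 x^4/12 - 28 x^3/3 + 14 x^2 - 8 x + 1


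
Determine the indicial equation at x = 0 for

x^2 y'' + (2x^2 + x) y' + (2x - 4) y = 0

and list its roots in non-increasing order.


Divide by x^2 to reach normal form y'' + P_1(x) y' + P_2(x) y = 0 with P_1(x) = 2 + 1/x and P_2(x) = 2/x - 4/x^2.
x = 0 is a singular point because the y'-coefficient 2 + 1/x has a pole at x = 0 and the y-coefficient 2/x - 4/x^2 has a pole at x = 0.
It is a regular singular point because x P_1(x) = p(x) = 2x + 1 and x^2 P_2(x) = q(x) = 2x - 4 are polynomials, hence analytic at x = 0.
p(0) = 1,  q(0) = -4.
Indicial equation: r(r-1) + p(0) r + q(0) = 0, i.e. r^2 + (p(0) - 1) r + q(0) = 0, i.e. r^2 - 4 = 0.
Discriminant: (0)^2 - 4(-4) = 16, so r = (0 ± 4)/2.
Solving: r_1 = 2, r_2 = -2.

indicial: r^2 - 4 = 0; roots r_1 = 2, r_2 = -2


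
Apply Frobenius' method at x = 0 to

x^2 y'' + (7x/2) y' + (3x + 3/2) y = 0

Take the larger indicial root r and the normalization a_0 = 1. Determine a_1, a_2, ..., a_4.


Write in Frobenius form y'' + (p(x)/x) y' + (q(x)/x^2) y = 0:
  p(x) = 7/2,  q(x) = 3x + 3/2.
Indicial equation: r(r-1) + (7/2) r + (3/2) = 0 -> roots r_1 = -1, r_2 = -3/2.
Take r = r_1 = -1. Let y(x) = x^r sum_{n>=0} a_n x^n with a_0 = 1.
Substitute y = x^r sum a_n x^n and match x^{r+n}. The recurrence is
  D(n) a_n + 3 a_{n-1} = 0,  where D(n) = (r+n)(r+n-1) + (7/2)(r+n) + (3/2).
  a_n = -3 / D(n) * a_{n-1}.
Since the indicial polynomial factors as (r - r_1)(r - r_2), D(n) = (r_1 + n - r_1)(r_1 + n - r_2) = n(n + 1/2).
Evaluating step by step (a_0 = 1):
  n = 1: D(1) = 1(1 + 1/2) = 3/2; numerator = -3(1) = -3; a_1 = (-3)/(3/2) = -2
  n = 2: D(2) = 2(2 + 1/2) = 5; numerator = -3(-2) = 6; a_2 = (6)/(5) = 6/5
  n = 3: D(3) = 3(3 + 1/2) = 21/2; numerator = -3(6/5) = -18/5; a_3 = (-18/5)/(21/2) = -12/35
  n = 4: D(4) = 4(4 + 1/2) = 18; numerator = -3(-12/35) = 36/35; a_4 = (36/35)/(18) = 2/35

r = -1; a_0 = 1; a_1 = -2; a_2 = 6/5; a_3 = -12/35; a_4 = 2/35


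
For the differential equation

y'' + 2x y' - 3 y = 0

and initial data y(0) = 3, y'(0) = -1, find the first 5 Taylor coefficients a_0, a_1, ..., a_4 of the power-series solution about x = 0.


Ansatz: y(x) = sum_{n>=0} a_n x^n, so y'(x) = sum_{n>=1} n a_n x^(n-1) and y''(x) = sum_{n>=2} n(n-1) a_n x^(n-2).
Substitute into P(x) y'' + Q(x) y' + R(x) y = 0 with P(x) = 1, Q(x) = 2x, R(x) = -3, and match powers of x.
Initial conditions: a_0 = 3, a_1 = -1.
Setting the coefficient of each power of x to zero and solving order by order (substituting the coefficients already found):
  x^0: 2 a_2 - 3 a_0 = 0  ->  2 a_2 = 3 a_0 = 9  ->  a_2 = 9/2
  x^1: 6 a_3 - a_1 = 0  ->  6 a_3 = a_1 = -1  ->  a_3 = -1/6
  x^2: 12 a_4 + a_2 = 0  ->  12 a_4 = -a_2 = -9/2  ->  a_4 = -3/8
Truncated series: y(x) = 3 - x + (9/2) x^2 - (1/6) x^3 - (3/8) x^4 + O(x^5).

a_0 = 3; a_1 = -1; a_2 = 9/2; a_3 = -1/6; a_4 = -3/8


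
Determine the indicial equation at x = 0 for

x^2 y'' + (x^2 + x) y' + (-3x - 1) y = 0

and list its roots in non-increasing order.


Divide by x^2 to reach normal form y'' + P_1(x) y' + P_2(x) y = 0 with P_1(x) = 1 + 1/x and P_2(x) = -3/x - 1/x^2.
x = 0 is a singular point because the y'-coefficient 1 + 1/x has a pole at x = 0 and the y-coefficient -3/x - 1/x^2 has a pole at x = 0.
It is a regular singular point because x P_1(x) = p(x) = x + 1 and x^2 P_2(x) = q(x) = -3x - 1 are polynomials, hence analytic at x = 0.
p(0) = 1,  q(0) = -1.
Indicial equation: r(r-1) + p(0) r + q(0) = 0, i.e. r^2 + (p(0) - 1) r + q(0) = 0, i.e. r^2 - 1 = 0.
Discriminant: (0)^2 - 4(-1) = 4, so r = (0 ± 2)/2.
Solving: r_1 = 1, r_2 = -1.

indicial: r^2 - 1 = 0; roots r_1 = 1, r_2 = -1


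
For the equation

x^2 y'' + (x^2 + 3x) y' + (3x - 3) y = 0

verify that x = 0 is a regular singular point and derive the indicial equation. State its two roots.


Divide by x^2 to reach normal form y'' + P_1(x) y' + P_2(x) y = 0 with P_1(x) = 1 + 3/x and P_2(x) = 3/x - 3/x^2.
x = 0 is a singular point because the y'-coefficient 1 + 3/x has a pole at x = 0 and the y-coefficient 3/x - 3/x^2 has a pole at x = 0.
It is a regular singular point because x P_1(x) = p(x) = x + 3 and x^2 P_2(x) = q(x) = 3x - 3 are polynomials, hence analytic at x = 0.
p(0) = 3,  q(0) = -3.
Indicial equation: r(r-1) + p(0) r + q(0) = 0, i.e. r^2 + (p(0) - 1) r + q(0) = 0, i.e. r^2 + 2 r - 3 = 0.
Discriminant: (2)^2 - 4(-3) = 16, so r = (-2 ± 4)/2.
Solving: r_1 = 1, r_2 = -3.

indicial: r^2 + 2 r - 3 = 0; roots r_1 = 1, r_2 = -3


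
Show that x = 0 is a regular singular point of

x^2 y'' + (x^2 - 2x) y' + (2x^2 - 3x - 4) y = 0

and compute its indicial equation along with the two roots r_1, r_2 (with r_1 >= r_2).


Divide by x^2 to reach normal form y'' + P_1(x) y' + P_2(x) y = 0 with P_1(x) = 1 - 2/x and P_2(x) = 2 - 3/x - 4/x^2.
x = 0 is a singular point because the y'-coefficient 1 - 2/x has a pole at x = 0 and the y-coefficient 2 - 3/x - 4/x^2 has a pole at x = 0.
It is a regular singular point because x P_1(x) = p(x) = x - 2 and x^2 P_2(x) = q(x) = 2x^2 - 3x - 4 are polynomials, hence analytic at x = 0.
p(0) = -2,  q(0) = -4.
Indicial equation: r(r-1) + p(0) r + q(0) = 0, i.e. r^2 + (p(0) - 1) r + q(0) = 0, i.e. r^2 - 3 r - 4 = 0.
Discriminant: (-3)^2 - 4(-4) = 25, so r = (3 ± 5)/2.
Solving: r_1 = 4, r_2 = -1.

indicial: r^2 - 3 r - 4 = 0; roots r_1 = 4, r_2 = -1


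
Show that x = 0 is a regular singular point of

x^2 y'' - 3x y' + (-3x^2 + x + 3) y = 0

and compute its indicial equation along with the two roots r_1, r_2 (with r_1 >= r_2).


Divide by x^2 to reach normal form y'' + P_1(x) y' + P_2(x) y = 0 with P_1(x) = -3/x and P_2(x) = -3 + 1/x + 3/x^2.
x = 0 is a singular point because the y'-coefficient -3/x has a pole at x = 0 and the y-coefficient -3 + 1/x + 3/x^2 has a pole at x = 0.
It is a regular singular point because x P_1(x) = p(x) = -3 and x^2 P_2(x) = q(x) = -3x^2 + x + 3 are polynomials, hence analytic at x = 0.
p(0) = -3,  q(0) = 3.
Indicial equation: r(r-1) + p(0) r + q(0) = 0, i.e. r^2 + (p(0) - 1) r + q(0) = 0, i.e. r^2 - 4 r + 3 = 0.
Discriminant: (-4)^2 - 4(3) = 4, so r = (4 ± 2)/2.
Solving: r_1 = 3, r_2 = 1.

indicial: r^2 - 4 r + 3 = 0; roots r_1 = 3, r_2 = 1


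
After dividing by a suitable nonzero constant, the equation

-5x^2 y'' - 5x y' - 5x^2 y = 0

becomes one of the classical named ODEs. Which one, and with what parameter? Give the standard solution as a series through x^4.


All three coefficients share the factor -5; dividing through by -5 gives  x^2 y'' + x y' + x^2 y = 0.
This matches the Bessel equation x^2 y'' + x y' + (x^2 - nu^2) y = 0 with nu^2 = 0, so nu = 0; the solution bounded at x = 0 is J_0(x).
Frobenius at x = 0: indicial roots ±nu; for r = nu the recurrence k(k + 2nu) c_k = -c_{k-2} gives the standard series J_nu(x) = sum_{k>=0} (-1)^k / (k! (k+nu)!) (x/2)^(2k+nu). Evaluate the first 3 terms:
  k = 0: (-1)^0 / (0! * 0! * 2^0) x^0 = 1/(1*1*1) x^0 = (1) x^0
  k = 1: (-1)^1 / (1! * 1! * 2^2) x^2 = -1/(1*1*4) x^2 = (-1/4) x^2
  k = 2: (-1)^2 / (2! * 2! * 2^4) x^4 = 1/(2*2*16) x^4 = (1/64) x^4
Hence J_0(x) = x^4/64 - x^2/4 + 1 + ....

J_0(x); series = x^4/64 - x^2/4 + 1


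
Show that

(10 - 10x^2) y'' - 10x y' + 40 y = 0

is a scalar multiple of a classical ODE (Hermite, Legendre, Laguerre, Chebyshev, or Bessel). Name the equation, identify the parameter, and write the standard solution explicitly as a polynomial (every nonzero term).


All three coefficients share the factor 10; dividing through by 10 gives  (1 - x^2) y'' - x y' + 4 y = 0.
This matches the Chebyshev equation (1 - x^2) y'' - x y' + n^2 y = 0 (note the -x y' term, not -2x y') with n^2 = 4, so n = 2; the polynomial solution is T_2(x).
With y = sum_k a_k x^k, matching x^k gives (k+2)(k+1) a_{k+2} = (k^2 - n^2) a_k = (k - 2)(k + 2) a_k. The right side vanishes at k = 2, so the series with the parity of 2 terminates at degree 2.
Standard normalization: leading coefficient of T_n is 2^(n-1), so a_2 = 2^1 = 2. Work downward with a_k = (k+1)(k+2) a_{k+2} / ((k - 2)(k + 2)):
  a_0 = (1)(2)(2) / ((0 - 2)(0 + 2)) = 4/(-4) = -1
Hence T_2(x) = 2 x^2 - 1.

T_2(x); series = 2 x^2 - 1


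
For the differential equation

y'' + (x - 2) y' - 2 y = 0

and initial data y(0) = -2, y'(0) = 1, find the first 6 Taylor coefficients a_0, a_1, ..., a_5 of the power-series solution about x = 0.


Ansatz: y(x) = sum_{n>=0} a_n x^n, so y'(x) = sum_{n>=1} n a_n x^(n-1) and y''(x) = sum_{n>=2} n(n-1) a_n x^(n-2).
Substitute into P(x) y'' + Q(x) y' + R(x) y = 0 with P(x) = 1, Q(x) = x - 2, R(x) = -2, and match powers of x.
Initial conditions: a_0 = -2, a_1 = 1.
Setting the coefficient of each power of x to zero and solving order by order (substituting the coefficients already found):
  x^0: 2 a_2 - 2 a_1 - 2 a_0 = 0  ->  2 a_2 = 2 a_1 + 2 a_0 = -2  ->  a_2 = -1
  x^1: 6 a_3 - 4 a_2 - a_1 = 0  ->  6 a_3 = 4 a_2 + a_1 = -3  ->  a_3 = -1/2
  x^2: 12 a_4 - 6 a_3 = 0  ->  12 a_4 = 6 a_3 = -3  ->  a_4 = -1/4
  x^3: 20 a_5 - 8 a_4 + a_3 = 0  ->  20 a_5 = 8 a_4 - a_3 = -3/2  ->  a_5 = -3/40
Truncated series: y(x) = -2 + x - x^2 - (1/2) x^3 - (1/4) x^4 - (3/40) x^5 + O(x^6).

a_0 = -2; a_1 = 1; a_2 = -1; a_3 = -1/2; a_4 = -1/4; a_5 = -3/40


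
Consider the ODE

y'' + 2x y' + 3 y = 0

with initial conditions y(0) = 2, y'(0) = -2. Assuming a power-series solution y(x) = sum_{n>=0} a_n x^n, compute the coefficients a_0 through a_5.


Ansatz: y(x) = sum_{n>=0} a_n x^n, so y'(x) = sum_{n>=1} n a_n x^(n-1) and y''(x) = sum_{n>=2} n(n-1) a_n x^(n-2).
Substitute into P(x) y'' + Q(x) y' + R(x) y = 0 with P(x) = 1, Q(x) = 2x, R(x) = 3, and match powers of x.
Initial conditions: a_0 = 2, a_1 = -2.
Setting the coefficient of each power of x to zero and solving order by order (substituting the coefficients already found):
  x^0: 2 a_2 + 3 a_0 = 0  ->  2 a_2 = -3 a_0 = -6  ->  a_2 = -3
  x^1: 6 a_3 + 5 a_1 = 0  ->  6 a_3 = -5 a_1 = 10  ->  a_3 = 5/3
  x^2: 12 a_4 + 7 a_2 = 0  ->  12 a_4 = -7 a_2 = 21  ->  a_4 = 7/4
  x^3: 20 a_5 + 9 a_3 = 0  ->  20 a_5 = -9 a_3 = -15  ->  a_5 = -3/4
Truncated series: y(x) = 2 - 2 x - 3 x^2 + (5/3) x^3 + (7/4) x^4 - (3/4) x^5 + O(x^6).

a_0 = 2; a_1 = -2; a_2 = -3; a_3 = 5/3; a_4 = 7/4; a_5 = -3/4


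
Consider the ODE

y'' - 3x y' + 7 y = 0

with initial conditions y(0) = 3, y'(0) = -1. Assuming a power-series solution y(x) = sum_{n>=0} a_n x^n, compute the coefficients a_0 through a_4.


Ansatz: y(x) = sum_{n>=0} a_n x^n, so y'(x) = sum_{n>=1} n a_n x^(n-1) and y''(x) = sum_{n>=2} n(n-1) a_n x^(n-2).
Substitute into P(x) y'' + Q(x) y' + R(x) y = 0 with P(x) = 1, Q(x) = -3x, R(x) = 7, and match powers of x.
Initial conditions: a_0 = 3, a_1 = -1.
Setting the coefficient of each power of x to zero and solving order by order (substituting the coefficients already found):
  x^0: 2 a_2 + 7 a_0 = 0  ->  2 a_2 = -7 a_0 = -21  ->  a_2 = -21/2
  x^1: 6 a_3 + 4 a_1 = 0  ->  6 a_3 = -4 a_1 = 4  ->  a_3 = 2/3
  x^2: 12 a_4 + a_2 = 0  ->  12 a_4 = -a_2 = 21/2  ->  a_4 = 7/8
Truncated series: y(x) = 3 - x - (21/2) x^2 + (2/3) x^3 + (7/8) x^4 + O(x^5).

a_0 = 3; a_1 = -1; a_2 = -21/2; a_3 = 2/3; a_4 = 7/8


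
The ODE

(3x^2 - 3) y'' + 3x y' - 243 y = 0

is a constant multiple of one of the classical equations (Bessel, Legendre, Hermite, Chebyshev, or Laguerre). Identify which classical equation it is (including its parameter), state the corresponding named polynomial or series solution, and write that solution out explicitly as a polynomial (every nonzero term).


All three coefficients share the factor -3; dividing through by -3 gives  (1 - x^2) y'' - x y' + 81 y = 0.
This matches the Chebyshev equation (1 - x^2) y'' - x y' + n^2 y = 0 (note the -x y' term, not -2x y') with n^2 = 81, so n = 9; the polynomial solution is T_9(x).
With y = sum_k a_k x^k, matching x^k gives (k+2)(k+1) a_{k+2} = (k^2 - n^2) a_k = (k - 9)(k + 9) a_k. The right side vanishes at k = 9, so the series with the parity of 9 terminates at degree 9.
Standard normalization: leading coefficient of T_n is 2^(n-1), so a_9 = 2^8 = 256. Work downward with a_k = (k+1)(k+2) a_{k+2} / ((k - 9)(k + 9)):
  a_7 = (8)(9)(256) / ((7 - 9)(7 + 9)) = 18432/(-32) = -576
  a_5 = (6)(7)(-576) / ((5 - 9)(5 + 9)) = -24192/(-56) = 432
  a_3 = (4)(5)(432) / ((3 - 9)(3 + 9)) = 8640/(-72) = -120
  a_1 = (2)(3)(-120) / ((1 - 9)(1 + 9)) = -720/(-80) = 9
Hence T_9(x) = 256 x^9 - 576 x^7 + 432 x^5 - 120 x^3 + 9 x.

T_9(x); series = 256 x^9 - 576 x^7 + 432 x^5 - 120 x^3 + 9 x


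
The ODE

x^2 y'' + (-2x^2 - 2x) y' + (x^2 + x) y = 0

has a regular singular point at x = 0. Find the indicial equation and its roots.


Divide by x^2 to reach normal form y'' + P_1(x) y' + P_2(x) y = 0 with P_1(x) = -2 - 2/x and P_2(x) = 1 + 1/x.
x = 0 is a singular point because the y'-coefficient -2 - 2/x has a pole at x = 0 and the y-coefficient 1 + 1/x has a pole at x = 0.
It is a regular singular point because x P_1(x) = p(x) = -2x - 2 and x^2 P_2(x) = q(x) = x^2 + x are polynomials, hence analytic at x = 0.
p(0) = -2,  q(0) = 0.
Indicial equation: r(r-1) + p(0) r + q(0) = 0, i.e. r^2 + (p(0) - 1) r + q(0) = 0, i.e. r^2 - 3 r = 0.
Discriminant: (-3)^2 - 4(0) = 9, so r = (3 ± 3)/2.
Solving: r_1 = 3, r_2 = 0.

indicial: r^2 - 3 r = 0; roots r_1 = 3, r_2 = 0


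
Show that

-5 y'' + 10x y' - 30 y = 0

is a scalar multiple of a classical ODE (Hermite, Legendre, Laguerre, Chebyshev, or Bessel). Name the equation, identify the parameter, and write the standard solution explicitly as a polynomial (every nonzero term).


All three coefficients share the factor -5; dividing through by -5 gives  y'' - 2x y' + 6 y = 0.
This matches the Hermite equation y'' - 2x y' + 2n y = 0 with 2n = 6, so n = 3; the polynomial solution is H_3(x).
With y = sum_k a_k x^k, matching x^k gives (k+2)(k+1) a_{k+2} = 2(k - n) a_k = 2(k - 3) a_k. The right side vanishes at k = 3, so the series with the parity of 3 terminates at degree 3.
Standard normalization: leading coefficient of H_n is 2^n, so a_3 = 2^3 = 8. Work downward with a_k = (k+1)(k+2) a_{k+2} / (2(k - n)):
  a_1 = (2)(3)(8) / (2(1 - 3)) = 48/(-4) = -12
Hence H_3(x) = 8 x^3 - 12 x.

H_3(x); series = 8 x^3 - 12 x


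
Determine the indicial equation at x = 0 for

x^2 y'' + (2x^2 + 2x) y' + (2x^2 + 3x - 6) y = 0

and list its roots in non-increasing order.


Divide by x^2 to reach normal form y'' + P_1(x) y' + P_2(x) y = 0 with P_1(x) = 2 + 2/x and P_2(x) = 2 + 3/x - 6/x^2.
x = 0 is a singular point because the y'-coefficient 2 + 2/x has a pole at x = 0 and the y-coefficient 2 + 3/x - 6/x^2 has a pole at x = 0.
It is a regular singular point because x P_1(x) = p(x) = 2x + 2 and x^2 P_2(x) = q(x) = 2x^2 + 3x - 6 are polynomials, hence analytic at x = 0.
p(0) = 2,  q(0) = -6.
Indicial equation: r(r-1) + p(0) r + q(0) = 0, i.e. r^2 + (p(0) - 1) r + q(0) = 0, i.e. r^2 + 1 r - 6 = 0.
Discriminant: (1)^2 - 4(-6) = 25, so r = (-1 ± 5)/2.
Solving: r_1 = 2, r_2 = -3.

indicial: r^2 + 1 r - 6 = 0; roots r_1 = 2, r_2 = -3


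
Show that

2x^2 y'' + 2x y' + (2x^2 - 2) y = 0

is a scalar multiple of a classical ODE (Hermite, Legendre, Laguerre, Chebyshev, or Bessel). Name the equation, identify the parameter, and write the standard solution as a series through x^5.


All three coefficients share the factor 2; dividing through by 2 gives  x^2 y'' + x y' + (x^2 - 1) y = 0.
This matches the Bessel equation x^2 y'' + x y' + (x^2 - nu^2) y = 0 with nu^2 = 1, so nu = 1; the solution bounded at x = 0 is J_1(x).
Frobenius at x = 0: indicial roots ±nu; for r = nu the recurrence k(k + 2nu) c_k = -c_{k-2} gives the standard series J_nu(x) = sum_{k>=0} (-1)^k / (k! (k+nu)!) (x/2)^(2k+nu). Evaluate the first 3 terms:
  k = 0: (-1)^0 / (0! * 1! * 2^1) x^1 = 1/(1*1*2) x^1 = (1/2) x^1
  k = 1: (-1)^1 / (1! * 2! * 2^3) x^3 = -1/(1*2*8) x^3 = (-1/16) x^3
  k = 2: (-1)^2 / (2! * 3! * 2^5) x^5 = 1/(2*6*32) x^5 = (1/384) x^5
Hence J_1(x) = x^5/384 - x^3/16 + x/2 + ....

J_1(x); series = x^5/384 - x^3/16 + x/2


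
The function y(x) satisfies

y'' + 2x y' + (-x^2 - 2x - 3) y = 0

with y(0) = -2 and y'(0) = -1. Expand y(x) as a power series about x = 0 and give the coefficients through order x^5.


Ansatz: y(x) = sum_{n>=0} a_n x^n, so y'(x) = sum_{n>=1} n a_n x^(n-1) and y''(x) = sum_{n>=2} n(n-1) a_n x^(n-2).
Substitute into P(x) y'' + Q(x) y' + R(x) y = 0 with P(x) = 1, Q(x) = 2x, R(x) = -x^2 - 2x - 3, and match powers of x.
Initial conditions: a_0 = -2, a_1 = -1.
Setting the coefficient of each power of x to zero and solving order by order (substituting the coefficients already found):
  x^0: 2 a_2 - 3 a_0 = 0  ->  2 a_2 = 3 a_0 = -6  ->  a_2 = -3
  x^1: 6 a_3 - a_1 - 2 a_0 = 0  ->  6 a_3 = a_1 + 2 a_0 = -5  ->  a_3 = -5/6
  x^2: 12 a_4 + a_2 - 2 a_1 - a_0 = 0  ->  12 a_4 = -a_2 + 2 a_1 + a_0 = -1  ->  a_4 = -1/12
  x^3: 20 a_5 + 3 a_3 - 2 a_2 - a_1 = 0  ->  20 a_5 = -3 a_3 + 2 a_2 + a_1 = -9/2  ->  a_5 = -9/40
Truncated series: y(x) = -2 - x - 3 x^2 - (5/6) x^3 - (1/12) x^4 - (9/40) x^5 + O(x^6).

a_0 = -2; a_1 = -1; a_2 = -3; a_3 = -5/6; a_4 = -1/12; a_5 = -9/40


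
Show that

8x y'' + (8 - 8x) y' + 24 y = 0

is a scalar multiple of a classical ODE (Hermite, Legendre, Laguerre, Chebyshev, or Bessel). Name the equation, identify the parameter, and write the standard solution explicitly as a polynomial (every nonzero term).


All three coefficients share the factor 8; dividing through by 8 gives  x y'' + (1 - x) y' + 3 y = 0.
This matches the Laguerre equation x y'' + (1 - x) y' + n y = 0 with n = 3; the polynomial solution is L_3(x).
With y = sum_k a_k x^k, matching x^k gives (k+1)k a_{k+1} + (k+1) a_{k+1} - k a_k + n a_k = 0, i.e. (k+1)^2 a_{k+1} = (k - n) a_k = (k - 3) a_k. The right side vanishes at k = 3, so the series terminates at degree 3.
Standard normalization L_n(0) = 1 gives a_0 = 1. Work upward with a_{k+1} = (k - 3) a_k / (k+1)^2:
  a_1 = (0 - 3)(1) / 1^2 = -3/1 = -3
  a_2 = (1 - 3)(-3) / 2^2 = 6/4 = 3/2
  a_3 = (2 - 3)(3/2) / 3^2 = (-3/2)/9 = -1/6
Hence L_3(x) = -x^3/6 + 3 x^2/2 - 3 x + 1.

L_3(x); series = -x^3/6 + 3 x^2/2 - 3 x + 1


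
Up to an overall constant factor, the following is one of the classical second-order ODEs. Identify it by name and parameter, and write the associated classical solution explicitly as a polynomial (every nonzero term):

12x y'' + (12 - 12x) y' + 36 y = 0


All three coefficients share the factor 12; dividing through by 12 gives  x y'' + (1 - x) y' + 3 y = 0.
This matches the Laguerre equation x y'' + (1 - x) y' + n y = 0 with n = 3; the polynomial solution is L_3(x).
With y = sum_k a_k x^k, matching x^k gives (k+1)k a_{k+1} + (k+1) a_{k+1} - k a_k + n a_k = 0, i.e. (k+1)^2 a_{k+1} = (k - n) a_k = (k - 3) a_k. The right side vanishes at k = 3, so the series terminates at degree 3.
Standard normalization L_n(0) = 1 gives a_0 = 1. Work upward with a_{k+1} = (k - 3) a_k / (k+1)^2:
  a_1 = (0 - 3)(1) / 1^2 = -3/1 = -3
  a_2 = (1 - 3)(-3) / 2^2 = 6/4 = 3/2
  a_3 = (2 - 3)(3/2) / 3^2 = (-3/2)/9 = -1/6
Hence L_3(x) = -x^3/6 + 3 x^2/2 - 3 x + 1.

L_3(x); series = -x^3/6 + 3 x^2/2 - 3 x + 1


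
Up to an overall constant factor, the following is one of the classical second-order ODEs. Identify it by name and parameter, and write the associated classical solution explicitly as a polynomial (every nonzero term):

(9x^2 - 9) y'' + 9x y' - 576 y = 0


All three coefficients share the factor -9; dividing through by -9 gives  (1 - x^2) y'' - x y' + 64 y = 0.
This matches the Chebyshev equation (1 - x^2) y'' - x y' + n^2 y = 0 (note the -x y' term, not -2x y') with n^2 = 64, so n = 8; the polynomial solution is T_8(x).
With y = sum_k a_k x^k, matching x^k gives (k+2)(k+1) a_{k+2} = (k^2 - n^2) a_k = (k - 8)(k + 8) a_k. The right side vanishes at k = 8, so the series with the parity of 8 terminates at degree 8.
Standard normalization: leading coefficient of T_n is 2^(n-1), so a_8 = 2^7 = 128. Work downward with a_k = (k+1)(k+2) a_{k+2} / ((k - 8)(k + 8)):
  a_6 = (7)(8)(128) / ((6 - 8)(6 + 8)) = 7168/(-28) = -256
  a_4 = (5)(6)(-256) / ((4 - 8)(4 + 8)) = -7680/(-48) = 160
  a_2 = (3)(4)(160) / ((2 - 8)(2 + 8)) = 1920/(-60) = -32
  a_0 = (1)(2)(-32) / ((0 - 8)(0 + 8)) = -64/(-64) = 1
Hence T_8(x) = 128 x^8 - 256 x^6 + 160 x^4 - 32 x^2 + 1.

T_8(x); series = 128 x^8 - 256 x^6 + 160 x^4 - 32 x^2 + 1


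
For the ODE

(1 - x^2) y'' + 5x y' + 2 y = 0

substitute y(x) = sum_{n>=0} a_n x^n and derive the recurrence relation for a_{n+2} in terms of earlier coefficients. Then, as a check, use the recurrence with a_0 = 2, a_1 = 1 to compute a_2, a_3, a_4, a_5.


Substitute y = sum_n a_n x^n.
(1 - 1 x^2) y'' contributes (n+2)(n+1) a_{n+2} - n(n-1) a_n at x^n.
5 x y'(x) contributes 5 n a_n at x^n.
2 y(x) contributes 2 a_n at x^n.
Matching x^n: (n+2)(n+1) a_{n+2} + (-n(n-1) + 5 n + 2) a_n = 0.
Thus a_{n+2} = (n(n-1) - 5 n - 2) / ((n+1)(n+2)) * a_n.

Check with a_0 = 2, a_1 = 1 (apply the recurrence for n = 0, 1, 2, 3): a_0 = 2, a_1 = 1, a_2 = -2, a_3 = -7/6, a_4 = 5/3, a_5 = 77/120.

a_(n+2) = (n(n-1) - 5 n - 2) / ((n+1)(n+2)) * a_n; check: a_0 = 2, a_1 = 1, a_2 = -2, a_3 = -7/6, a_4 = 5/3, a_5 = 77/120


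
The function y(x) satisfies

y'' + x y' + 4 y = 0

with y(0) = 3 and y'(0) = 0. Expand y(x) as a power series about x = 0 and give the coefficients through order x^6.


Ansatz: y(x) = sum_{n>=0} a_n x^n, so y'(x) = sum_{n>=1} n a_n x^(n-1) and y''(x) = sum_{n>=2} n(n-1) a_n x^(n-2).
Substitute into P(x) y'' + Q(x) y' + R(x) y = 0 with P(x) = 1, Q(x) = x, R(x) = 4, and match powers of x.
Initial conditions: a_0 = 3, a_1 = 0.
Setting the coefficient of each power of x to zero and solving order by order (substituting the coefficients already found):
  x^0: 2 a_2 + 4 a_0 = 0  ->  2 a_2 = -4 a_0 = -12  ->  a_2 = -6
  x^1: 6 a_3 + 5 a_1 = 0  ->  6 a_3 = -5 a_1 = 0  ->  a_3 = 0
  x^2: 12 a_4 + 6 a_2 = 0  ->  12 a_4 = -6 a_2 = 36  ->  a_4 = 3
  x^3: 20 a_5 + 7 a_3 = 0  ->  20 a_5 = -7 a_3 = 0  ->  a_5 = 0
  x^4: 30 a_6 + 8 a_4 = 0  ->  30 a_6 = -8 a_4 = -24  ->  a_6 = -4/5
Truncated series: y(x) = 3 - 6 x^2 + 3 x^4 - (4/5) x^6 + O(x^7).

a_0 = 3; a_1 = 0; a_2 = -6; a_3 = 0; a_4 = 3; a_5 = 0; a_6 = -4/5


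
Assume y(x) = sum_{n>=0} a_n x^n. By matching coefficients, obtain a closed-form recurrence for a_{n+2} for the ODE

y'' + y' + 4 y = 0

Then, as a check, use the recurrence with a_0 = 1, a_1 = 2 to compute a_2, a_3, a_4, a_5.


Substitute y = sum_n a_n x^n.
y''(x) has coefficient (n+2)(n+1) a_{n+2} at x^n;
y'(x) has coefficient (n+1) a_{n+1} at x^n;
4 y(x) has coefficient 4 a_n at x^n.
Matching x^n: (n+2)(n+1) a_{n+2} + (n+1) a_{n+1} + 4 a_n = 0.
Thus a_{n+2} = [-(n+1) a_{n+1} - 4 a_n] / ((n+1)(n+2)).

Check with a_0 = 1, a_1 = 2 (apply the recurrence for n = 0, 1, 2, 3): a_0 = 1, a_1 = 2, a_2 = -3, a_3 = -1/3, a_4 = 13/12, a_5 = -3/20.

a_(n+2) = [-(n+1) a_(n+1) - 4 a_n] / ((n+1)(n+2)); check: a_0 = 1, a_1 = 2, a_2 = -3, a_3 = -1/3, a_4 = 13/12, a_5 = -3/20


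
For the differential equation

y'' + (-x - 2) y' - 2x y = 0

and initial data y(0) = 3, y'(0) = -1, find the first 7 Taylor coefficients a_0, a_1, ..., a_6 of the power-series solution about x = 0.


Ansatz: y(x) = sum_{n>=0} a_n x^n, so y'(x) = sum_{n>=1} n a_n x^(n-1) and y''(x) = sum_{n>=2} n(n-1) a_n x^(n-2).
Substitute into P(x) y'' + Q(x) y' + R(x) y = 0 with P(x) = 1, Q(x) = -x - 2, R(x) = -2x, and match powers of x.
Initial conditions: a_0 = 3, a_1 = -1.
Setting the coefficient of each power of x to zero and solving order by order (substituting the coefficients already found):
  x^0: 2 a_2 - 2 a_1 = 0  ->  2 a_2 = 2 a_1 = -2  ->  a_2 = -1
  x^1: 6 a_3 - 4 a_2 - a_1 - 2 a_0 = 0  ->  6 a_3 = 4 a_2 + a_1 + 2 a_0 = 1  ->  a_3 = 1/6
  x^2: 12 a_4 - 6 a_3 - 2 a_2 - 2 a_1 = 0  ->  12 a_4 = 6 a_3 + 2 a_2 + 2 a_1 = -3  ->  a_4 = -1/4
  x^3: 20 a_5 - 8 a_4 - 3 a_3 - 2 a_2 = 0  ->  20 a_5 = 8 a_4 + 3 a_3 + 2 a_2 = -7/2  ->  a_5 = -7/40
  x^4: 30 a_6 - 10 a_5 - 4 a_4 - 2 a_3 = 0  ->  30 a_6 = 10 a_5 + 4 a_4 + 2 a_3 = -29/12  ->  a_6 = -29/360
Truncated series: y(x) = 3 - x - x^2 + (1/6) x^3 - (1/4) x^4 - (7/40) x^5 - (29/360) x^6 + O(x^7).

a_0 = 3; a_1 = -1; a_2 = -1; a_3 = 1/6; a_4 = -1/4; a_5 = -7/40; a_6 = -29/360


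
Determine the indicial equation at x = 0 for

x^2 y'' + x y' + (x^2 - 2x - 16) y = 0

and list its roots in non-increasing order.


Divide by x^2 to reach normal form y'' + P_1(x) y' + P_2(x) y = 0 with P_1(x) = 1/x and P_2(x) = 1 - 2/x - 16/x^2.
x = 0 is a singular point because the y'-coefficient 1/x has a pole at x = 0 and the y-coefficient 1 - 2/x - 16/x^2 has a pole at x = 0.
It is a regular singular point because x P_1(x) = p(x) = 1 and x^2 P_2(x) = q(x) = x^2 - 2x - 16 are polynomials, hence analytic at x = 0.
p(0) = 1,  q(0) = -16.
Indicial equation: r(r-1) + p(0) r + q(0) = 0, i.e. r^2 + (p(0) - 1) r + q(0) = 0, i.e. r^2 - 16 = 0.
Discriminant: (0)^2 - 4(-16) = 64, so r = (0 ± 8)/2.
Solving: r_1 = 4, r_2 = -4.

indicial: r^2 - 16 = 0; roots r_1 = 4, r_2 = -4


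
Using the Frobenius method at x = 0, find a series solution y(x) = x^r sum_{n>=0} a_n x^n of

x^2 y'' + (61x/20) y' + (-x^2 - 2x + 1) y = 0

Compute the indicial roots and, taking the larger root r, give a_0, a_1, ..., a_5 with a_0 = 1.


Write in Frobenius form y'' + (p(x)/x) y' + (q(x)/x^2) y = 0:
  p(x) = 61/20,  q(x) = -x^2 - 2x + 1.
Indicial equation: r(r-1) + (61/20) r + (1) = 0 -> roots r_1 = -4/5, r_2 = -5/4.
Take r = r_1 = -4/5. Let y(x) = x^r sum_{n>=0} a_n x^n with a_0 = 1.
Substitute y = x^r sum a_n x^n and match x^{r+n}. The recurrence is
  D(n) a_n - 2 a_{n-1} - 1 a_{n-2} = 0,  where D(n) = (r+n)(r+n-1) + (61/20)(r+n) + (1).
  a_n = [2 a_{n-1} + 1 a_{n-2}] / D(n).
Since the indicial polynomial factors as (r - r_1)(r - r_2), D(n) = (r_1 + n - r_1)(r_1 + n - r_2) = n(n + 9/20).
Evaluating step by step (a_0 = 1):
  n = 1: D(1) = 1(1 + 9/20) = 29/20; numerator = 2(1) = 2; a_1 = (2)/(29/20) = 40/29
  n = 2: D(2) = 2(2 + 9/20) = 49/10; numerator = 2(40/29) + 1(1) = 109/29; a_2 = (109/29)/(49/10) = 1090/1421
  n = 3: D(3) = 3(3 + 9/20) = 207/20; numerator = 2(1090/1421) + 1(40/29) = 4140/1421; a_3 = (4140/1421)/(207/20) = 400/1421
  n = 4: D(4) = 4(4 + 9/20) = 89/5; numerator = 2(400/1421) + 1(1090/1421) = 270/203; a_4 = (270/203)/(89/5) = 1350/18067
  n = 5: D(5) = 5(5 + 9/20) = 109/4; numerator = 2(1350/18067) + 1(400/1421) = 54500/126469; a_5 = (54500/126469)/(109/4) = 2000/126469

r = -4/5; a_0 = 1; a_1 = 40/29; a_2 = 1090/1421; a_3 = 400/1421; a_4 = 1350/18067; a_5 = 2000/126469


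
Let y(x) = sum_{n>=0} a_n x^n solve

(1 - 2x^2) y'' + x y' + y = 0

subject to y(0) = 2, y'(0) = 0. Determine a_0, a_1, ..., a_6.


Ansatz: y(x) = sum_{n>=0} a_n x^n, so y'(x) = sum_{n>=1} n a_n x^(n-1) and y''(x) = sum_{n>=2} n(n-1) a_n x^(n-2).
Substitute into P(x) y'' + Q(x) y' + R(x) y = 0 with P(x) = 1 - 2x^2, Q(x) = x, R(x) = 1, and match powers of x.
Initial conditions: a_0 = 2, a_1 = 0.
Setting the coefficient of each power of x to zero and solving order by order (substituting the coefficients already found):
  x^0: 2 a_2 + a_0 = 0  ->  2 a_2 = -a_0 = -2  ->  a_2 = -1
  x^1: 6 a_3 + 2 a_1 = 0  ->  6 a_3 = -2 a_1 = 0  ->  a_3 = 0
  x^2: 12 a_4 - a_2 = 0  ->  12 a_4 = a_2 = -1  ->  a_4 = -1/12
  x^3: 20 a_5 - 8 a_3 = 0  ->  20 a_5 = 8 a_3 = 0  ->  a_5 = 0
  x^4: 30 a_6 - 19 a_4 = 0  ->  30 a_6 = 19 a_4 = -19/12  ->  a_6 = -19/360
Truncated series: y(x) = 2 - x^2 - (1/12) x^4 - (19/360) x^6 + O(x^7).

a_0 = 2; a_1 = 0; a_2 = -1; a_3 = 0; a_4 = -1/12; a_5 = 0; a_6 = -19/360


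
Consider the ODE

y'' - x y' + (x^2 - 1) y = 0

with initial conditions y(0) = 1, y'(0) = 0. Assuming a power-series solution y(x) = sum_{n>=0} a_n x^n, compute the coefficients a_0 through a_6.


Ansatz: y(x) = sum_{n>=0} a_n x^n, so y'(x) = sum_{n>=1} n a_n x^(n-1) and y''(x) = sum_{n>=2} n(n-1) a_n x^(n-2).
Substitute into P(x) y'' + Q(x) y' + R(x) y = 0 with P(x) = 1, Q(x) = -x, R(x) = x^2 - 1, and match powers of x.
Initial conditions: a_0 = 1, a_1 = 0.
Setting the coefficient of each power of x to zero and solving order by order (substituting the coefficients already found):
  x^0: 2 a_2 - a_0 = 0  ->  2 a_2 = a_0 = 1  ->  a_2 = 1/2
  x^1: 6 a_3 - 2 a_1 = 0  ->  6 a_3 = 2 a_1 = 0  ->  a_3 = 0
  x^2: 12 a_4 - 3 a_2 + a_0 = 0  ->  12 a_4 = 3 a_2 - a_0 = 1/2  ->  a_4 = 1/24
  x^3: 20 a_5 - 4 a_3 + a_1 = 0  ->  20 a_5 = 4 a_3 - a_1 = 0  ->  a_5 = 0
  x^4: 30 a_6 - 5 a_4 + a_2 = 0  ->  30 a_6 = 5 a_4 - a_2 = -7/24  ->  a_6 = -7/720
Truncated series: y(x) = 1 + (1/2) x^2 + (1/24) x^4 - (7/720) x^6 + O(x^7).

a_0 = 1; a_1 = 0; a_2 = 1/2; a_3 = 0; a_4 = 1/24; a_5 = 0; a_6 = -7/720


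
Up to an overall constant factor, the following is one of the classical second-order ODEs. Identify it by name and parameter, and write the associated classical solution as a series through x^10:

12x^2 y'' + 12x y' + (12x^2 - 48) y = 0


All three coefficients share the factor 12; dividing through by 12 gives  x^2 y'' + x y' + (x^2 - 4) y = 0.
This matches the Bessel equation x^2 y'' + x y' + (x^2 - nu^2) y = 0 with nu^2 = 4, so nu = 2; the solution bounded at x = 0 is J_2(x).
Frobenius at x = 0: indicial roots ±nu; for r = nu the recurrence k(k + 2nu) c_k = -c_{k-2} gives the standard series J_nu(x) = sum_{k>=0} (-1)^k / (k! (k+nu)!) (x/2)^(2k+nu). Evaluate the first 5 terms:
  k = 0: (-1)^0 / (0! * 2! * 2^2) x^2 = 1/(1*2*4) x^2 = (1/8) x^2
  k = 1: (-1)^1 / (1! * 3! * 2^4) x^4 = -1/(1*6*16) x^4 = (-1/96) x^4
  k = 2: (-1)^2 / (2! * 4! * 2^6) x^6 = 1/(2*24*64) x^6 = (1/3072) x^6
  k = 3: (-1)^3 / (3! * 5! * 2^8) x^8 = -1/(6*120*256) x^8 = (-1/184320) x^8
  k = 4: (-1)^4 / (4! * 6! * 2^10) x^10 = 1/(24*720*1024) x^10 = (1/17694720) x^10
Hence J_2(x) = x^10/17694720 - x^8/184320 + x^6/3072 - x^4/96 + x^2/8 + ....

J_2(x); series = x^10/17694720 - x^8/184320 + x^6/3072 - x^4/96 + x^2/8


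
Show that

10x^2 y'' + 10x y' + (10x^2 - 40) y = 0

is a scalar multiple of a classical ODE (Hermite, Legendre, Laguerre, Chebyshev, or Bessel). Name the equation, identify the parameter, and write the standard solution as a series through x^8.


All three coefficients share the factor 10; dividing through by 10 gives  x^2 y'' + x y' + (x^2 - 4) y = 0.
This matches the Bessel equation x^2 y'' + x y' + (x^2 - nu^2) y = 0 with nu^2 = 4, so nu = 2; the solution bounded at x = 0 is J_2(x).
Frobenius at x = 0: indicial roots ±nu; for r = nu the recurrence k(k + 2nu) c_k = -c_{k-2} gives the standard series J_nu(x) = sum_{k>=0} (-1)^k / (k! (k+nu)!) (x/2)^(2k+nu). Evaluate the first 4 terms:
  k = 0: (-1)^0 / (0! * 2! * 2^2) x^2 = 1/(1*2*4) x^2 = (1/8) x^2
  k = 1: (-1)^1 / (1! * 3! * 2^4) x^4 = -1/(1*6*16) x^4 = (-1/96) x^4
  k = 2: (-1)^2 / (2! * 4! * 2^6) x^6 = 1/(2*24*64) x^6 = (1/3072) x^6
  k = 3: (-1)^3 / (3! * 5! * 2^8) x^8 = -1/(6*120*256) x^8 = (-1/184320) x^8
Hence J_2(x) = -x^8/184320 + x^6/3072 - x^4/96 + x^2/8 + ....

J_2(x); series = -x^8/184320 + x^6/3072 - x^4/96 + x^2/8


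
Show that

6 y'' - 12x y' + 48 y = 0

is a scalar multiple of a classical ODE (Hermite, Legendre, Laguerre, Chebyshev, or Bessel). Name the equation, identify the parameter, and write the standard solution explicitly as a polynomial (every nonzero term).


All three coefficients share the factor 6; dividing through by 6 gives  y'' - 2x y' + 8 y = 0.
This matches the Hermite equation y'' - 2x y' + 2n y = 0 with 2n = 8, so n = 4; the polynomial solution is H_4(x).
With y = sum_k a_k x^k, matching x^k gives (k+2)(k+1) a_{k+2} = 2(k - n) a_k = 2(k - 4) a_k. The right side vanishes at k = 4, so the series with the parity of 4 terminates at degree 4.
Standard normalization: leading coefficient of H_n is 2^n, so a_4 = 2^4 = 16. Work downward with a_k = (k+1)(k+2) a_{k+2} / (2(k - n)):
  a_2 = (3)(4)(16) / (2(2 - 4)) = 192/(-4) = -48
  a_0 = (1)(2)(-48) / (2(0 - 4)) = -96/(-8) = 12
Hence H_4(x) = 16 x^4 - 48 x^2 + 12.

H_4(x); series = 16 x^4 - 48 x^2 + 12


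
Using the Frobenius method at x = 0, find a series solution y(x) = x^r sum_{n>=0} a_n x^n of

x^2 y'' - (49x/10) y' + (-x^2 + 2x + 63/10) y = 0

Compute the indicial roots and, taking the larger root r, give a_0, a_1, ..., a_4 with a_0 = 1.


Write in Frobenius form y'' + (p(x)/x) y' + (q(x)/x^2) y = 0:
  p(x) = -49/10,  q(x) = -x^2 + 2x + 63/10.
Indicial equation: r(r-1) + (-49/10) r + (63/10) = 0 -> roots r_1 = 9/2, r_2 = 7/5.
Take r = r_1 = 9/2. Let y(x) = x^r sum_{n>=0} a_n x^n with a_0 = 1.
Substitute y = x^r sum a_n x^n and match x^{r+n}. The recurrence is
  D(n) a_n + 2 a_{n-1} - 1 a_{n-2} = 0,  where D(n) = (r+n)(r+n-1) + (-49/10)(r+n) + (63/10).
  a_n = [-2 a_{n-1} + 1 a_{n-2}] / D(n).
Since the indicial polynomial factors as (r - r_1)(r - r_2), D(n) = (r_1 + n - r_1)(r_1 + n - r_2) = n(n + 31/10).
Evaluating step by step (a_0 = 1):
  n = 1: D(1) = 1(1 + 31/10) = 41/10; numerator = -2(1) = -2; a_1 = (-2)/(41/10) = -20/41
  n = 2: D(2) = 2(2 + 31/10) = 51/5; numerator = -2(-20/41) + 1(1) = 81/41; a_2 = (81/41)/(51/5) = 135/697
  n = 3: D(3) = 3(3 + 31/10) = 183/10; numerator = -2(135/697) + 1(-20/41) = -610/697; a_3 = (-610/697)/(183/10) = -100/2091
  n = 4: D(4) = 4(4 + 31/10) = 142/5; numerator = -2(-100/2091) + 1(135/697) = 605/2091; a_4 = (605/2091)/(142/5) = 3025/296922

r = 9/2; a_0 = 1; a_1 = -20/41; a_2 = 135/697; a_3 = -100/2091; a_4 = 3025/296922


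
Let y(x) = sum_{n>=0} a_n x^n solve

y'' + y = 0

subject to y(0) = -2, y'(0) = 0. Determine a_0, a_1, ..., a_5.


Ansatz: y(x) = sum_{n>=0} a_n x^n, so y'(x) = sum_{n>=1} n a_n x^(n-1) and y''(x) = sum_{n>=2} n(n-1) a_n x^(n-2).
Substitute into P(x) y'' + Q(x) y' + R(x) y = 0 with P(x) = 1, Q(x) = 0, R(x) = 1, and match powers of x.
Initial conditions: a_0 = -2, a_1 = 0.
Setting the coefficient of each power of x to zero and solving order by order (substituting the coefficients already found):
  x^0: 2 a_2 + a_0 = 0  ->  2 a_2 = -a_0 = 2  ->  a_2 = 1
  x^1: 6 a_3 + a_1 = 0  ->  6 a_3 = -a_1 = 0  ->  a_3 = 0
  x^2: 12 a_4 + a_2 = 0  ->  12 a_4 = -a_2 = -1  ->  a_4 = -1/12
  x^3: 20 a_5 + a_3 = 0  ->  20 a_5 = -a_3 = 0  ->  a_5 = 0
Truncated series: y(x) = -2 + x^2 - (1/12) x^4 + O(x^6).

a_0 = -2; a_1 = 0; a_2 = 1; a_3 = 0; a_4 = -1/12; a_5 = 0


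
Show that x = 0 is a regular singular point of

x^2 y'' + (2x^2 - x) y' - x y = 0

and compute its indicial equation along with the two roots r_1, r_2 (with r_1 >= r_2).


Divide by x^2 to reach normal form y'' + P_1(x) y' + P_2(x) y = 0 with P_1(x) = 2 - 1/x and P_2(x) = -1/x.
x = 0 is a singular point because the y'-coefficient 2 - 1/x has a pole at x = 0 and the y-coefficient -1/x has a pole at x = 0.
It is a regular singular point because x P_1(x) = p(x) = 2x - 1 and x^2 P_2(x) = q(x) = -x are polynomials, hence analytic at x = 0.
p(0) = -1,  q(0) = 0.
Indicial equation: r(r-1) + p(0) r + q(0) = 0, i.e. r^2 + (p(0) - 1) r + q(0) = 0, i.e. r^2 - 2 r = 0.
Discriminant: (-2)^2 - 4(0) = 4, so r = (2 ± 2)/2.
Solving: r_1 = 2, r_2 = 0.

indicial: r^2 - 2 r = 0; roots r_1 = 2, r_2 = 0


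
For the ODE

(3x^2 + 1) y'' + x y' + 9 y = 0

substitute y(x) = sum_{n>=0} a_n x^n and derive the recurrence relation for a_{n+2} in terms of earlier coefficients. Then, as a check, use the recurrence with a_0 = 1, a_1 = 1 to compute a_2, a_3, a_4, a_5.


Substitute y = sum_n a_n x^n.
(1 + 3 x^2) y'' contributes (n+2)(n+1) a_{n+2} + 3 n(n-1) a_n at x^n.
x y'(x) contributes n a_n at x^n.
9 y(x) contributes 9 a_n at x^n.
Matching x^n: (n+2)(n+1) a_{n+2} + (3 n(n-1) + n + 9) a_n = 0.
Thus a_{n+2} = (-3 n(n-1) - n - 9) / ((n+1)(n+2)) * a_n.

Check with a_0 = 1, a_1 = 1 (apply the recurrence for n = 0, 1, 2, 3): a_0 = 1, a_1 = 1, a_2 = -9/2, a_3 = -5/3, a_4 = 51/8, a_5 = 5/2.

a_(n+2) = (-3 n(n-1) - n - 9) / ((n+1)(n+2)) * a_n; check: a_0 = 1, a_1 = 1, a_2 = -9/2, a_3 = -5/3, a_4 = 51/8, a_5 = 5/2


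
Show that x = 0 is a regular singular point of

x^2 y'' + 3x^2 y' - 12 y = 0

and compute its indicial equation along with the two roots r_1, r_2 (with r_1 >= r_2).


Divide by x^2 to reach normal form y'' + P_1(x) y' + P_2(x) y = 0 with P_1(x) = 3 and P_2(x) = -12/x^2.
x = 0 is a singular point because the y-coefficient -12/x^2 has a pole at x = 0.
It is a regular singular point because x P_1(x) = p(x) = 3x and x^2 P_2(x) = q(x) = -12 are polynomials, hence analytic at x = 0.
p(0) = 0,  q(0) = -12.
Indicial equation: r(r-1) + p(0) r + q(0) = 0, i.e. r^2 + (p(0) - 1) r + q(0) = 0, i.e. r^2 - 1 r - 12 = 0.
Discriminant: (-1)^2 - 4(-12) = 49, so r = (1 ± 7)/2.
Solving: r_1 = 4, r_2 = -3.

indicial: r^2 - 1 r - 12 = 0; roots r_1 = 4, r_2 = -3


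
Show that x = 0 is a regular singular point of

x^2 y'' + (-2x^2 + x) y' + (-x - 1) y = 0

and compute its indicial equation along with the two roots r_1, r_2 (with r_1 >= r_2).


Divide by x^2 to reach normal form y'' + P_1(x) y' + P_2(x) y = 0 with P_1(x) = -2 + 1/x and P_2(x) = -1/x - 1/x^2.
x = 0 is a singular point because the y'-coefficient -2 + 1/x has a pole at x = 0 and the y-coefficient -1/x - 1/x^2 has a pole at x = 0.
It is a regular singular point because x P_1(x) = p(x) = 1 - 2x and x^2 P_2(x) = q(x) = -x - 1 are polynomials, hence analytic at x = 0.
p(0) = 1,  q(0) = -1.
Indicial equation: r(r-1) + p(0) r + q(0) = 0, i.e. r^2 + (p(0) - 1) r + q(0) = 0, i.e. r^2 - 1 = 0.
Discriminant: (0)^2 - 4(-1) = 4, so r = (0 ± 2)/2.
Solving: r_1 = 1, r_2 = -1.

indicial: r^2 - 1 = 0; roots r_1 = 1, r_2 = -1
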